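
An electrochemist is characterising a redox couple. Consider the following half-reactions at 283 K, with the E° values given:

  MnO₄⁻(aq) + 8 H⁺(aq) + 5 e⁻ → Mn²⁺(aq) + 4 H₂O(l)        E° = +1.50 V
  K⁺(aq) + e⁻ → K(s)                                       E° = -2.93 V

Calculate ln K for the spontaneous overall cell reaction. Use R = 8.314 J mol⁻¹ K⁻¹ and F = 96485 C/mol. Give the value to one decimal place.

908.3

Cathode: MnO₄⁻/Mn²⁺; anode: K⁺/K. E°cell = (+1.50) − (-2.93) = +4.43 V, with n = 5.
ΔG° = −nFE° = −RT ln K, so ln K = nFE°/(RT) = (5)(96485)(+4.43) / ((8.314)(283)) = 908.316.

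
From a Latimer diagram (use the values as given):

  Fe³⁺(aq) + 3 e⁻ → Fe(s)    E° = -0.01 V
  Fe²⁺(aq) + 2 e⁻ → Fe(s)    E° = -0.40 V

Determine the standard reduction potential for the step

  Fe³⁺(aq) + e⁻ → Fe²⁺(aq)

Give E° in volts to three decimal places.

Sequential free energies add, so n₃E°₃ = n₁E°₁ + n₂E°₂.
With n₃ = 3, and the known step contributing 2×(-0.40) V, the unknown satisfies 1·E° = 3×(-0.01) − 2×(-0.40) = +0.770.
E° = +0.770 / 1 = +0.770 V.

+0.770 V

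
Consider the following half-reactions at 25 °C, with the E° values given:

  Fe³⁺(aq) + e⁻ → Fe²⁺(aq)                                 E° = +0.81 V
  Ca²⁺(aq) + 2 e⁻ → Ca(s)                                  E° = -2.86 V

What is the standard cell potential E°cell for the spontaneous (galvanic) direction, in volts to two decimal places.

+3.67 V

The Fe³⁺/Fe²⁺ couple has the higher reduction potential, so it is the cathode; Ca²⁺/Ca is oxidised at the anode.
E°cell = E°(cathode) − E°(anode) = (+0.81) − (-2.86) = +3.67 V.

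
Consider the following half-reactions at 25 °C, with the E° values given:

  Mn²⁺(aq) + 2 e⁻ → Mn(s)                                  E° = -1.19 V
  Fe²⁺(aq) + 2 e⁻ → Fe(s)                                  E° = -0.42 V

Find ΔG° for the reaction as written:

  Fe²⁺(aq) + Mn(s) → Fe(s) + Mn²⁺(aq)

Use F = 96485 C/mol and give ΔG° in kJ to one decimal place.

-148.6 kJ

As written, Fe²⁺/Fe is reduced (cathode) and Mn²⁺/Mn is oxidised (anode), so E°cell = (-0.42) − (-1.19) = +0.77 V.
Balancing electrons gives n = 2.
ΔG° = −nFE° = −(2)(96485)(+0.77) = -148,587 J = -148.6 kJ.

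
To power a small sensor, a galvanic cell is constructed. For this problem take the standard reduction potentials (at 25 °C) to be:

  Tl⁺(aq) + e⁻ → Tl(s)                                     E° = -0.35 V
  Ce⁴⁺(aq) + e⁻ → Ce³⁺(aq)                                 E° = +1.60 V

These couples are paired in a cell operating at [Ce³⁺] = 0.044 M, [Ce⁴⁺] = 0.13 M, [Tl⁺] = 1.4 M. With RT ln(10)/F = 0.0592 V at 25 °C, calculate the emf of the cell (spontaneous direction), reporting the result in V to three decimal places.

Ce⁴⁺/Ce³⁺ is the cathode (higher E°), Tl⁺/Tl the anode: E°cell = +1.60 − (-0.35) = +1.95 V, n = 1.
Overall: Ce⁴⁺(aq) + Tl(s) → Ce³⁺(aq) + Tl⁺(aq)
Q = [Ce³⁺]·[Tl⁺] / ([Ce⁴⁺]); log Q = -0.324.
E = E° − (0.0592/n) log Q = +1.95 − (0.0592/1)(-0.324) = +1.969 V.

+1.969 V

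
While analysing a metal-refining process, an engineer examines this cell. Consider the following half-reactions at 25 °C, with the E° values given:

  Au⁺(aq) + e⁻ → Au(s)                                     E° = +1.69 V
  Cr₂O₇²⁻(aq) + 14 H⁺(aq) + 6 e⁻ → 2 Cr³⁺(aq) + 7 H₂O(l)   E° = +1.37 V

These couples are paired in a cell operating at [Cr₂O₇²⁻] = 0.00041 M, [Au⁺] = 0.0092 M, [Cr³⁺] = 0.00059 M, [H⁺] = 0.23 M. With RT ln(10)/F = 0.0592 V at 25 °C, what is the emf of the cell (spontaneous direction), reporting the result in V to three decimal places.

Au⁺/Au is the cathode (higher E°), Cr₂O₇²⁻/Cr³⁺ the anode: E°cell = +1.69 − (+1.37) = +0.32 V, n = 6.
Overall: 6 Au⁺(aq) + 2 Cr³⁺(aq) + 7 H₂O(l) → 6 Au(s) + Cr₂O₇²⁻(aq) + 14 H⁺(aq)
Q = [Cr₂O₇²⁻]·[H⁺]^14 / ([Au⁺]^6·[Cr³⁺]^2); log Q = 6.353.
E = E° − (0.0592/n) log Q = +0.32 − (0.0592/6)(6.353) = +0.257 V.

+0.257 V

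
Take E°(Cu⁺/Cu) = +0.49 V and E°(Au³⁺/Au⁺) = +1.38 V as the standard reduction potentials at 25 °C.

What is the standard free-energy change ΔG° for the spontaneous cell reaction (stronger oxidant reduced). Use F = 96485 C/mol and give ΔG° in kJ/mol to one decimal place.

-171.7 kJ/mol

Au³⁺/Au⁺ (E° = +1.38 V) is the cathode; Cu⁺/Cu (E° = +0.49 V) is the anode, so E°cell = +0.89 V.
Balancing electrons gives n = 2 (lcm of 2 and 1).
ΔG° = −nFE° = −(2)(96485)(+0.89) = -171,743 J = -171.7 kJ/mol.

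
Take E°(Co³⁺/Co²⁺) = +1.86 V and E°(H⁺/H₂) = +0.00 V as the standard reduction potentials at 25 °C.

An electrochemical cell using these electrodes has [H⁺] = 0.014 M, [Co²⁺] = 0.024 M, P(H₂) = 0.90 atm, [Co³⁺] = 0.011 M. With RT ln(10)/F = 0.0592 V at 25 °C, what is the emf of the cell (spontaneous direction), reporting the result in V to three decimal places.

Co³⁺/Co²⁺ is the cathode (higher E°), H⁺/H₂ the anode: E°cell = +1.86 − (+0.00) = +1.86 V, n = 2.
Overall: 2 Co³⁺(aq) + H₂(g) → 2 Co²⁺(aq) + 2 H⁺(aq)
Q = [Co²⁺]^2·[H⁺]^2 / ([Co³⁺]^2·P(H₂)); log Q = -2.984.
E = E° − (0.0592/n) log Q = +1.86 − (0.0592/2)(-2.984) = +1.948 V.

+1.948 V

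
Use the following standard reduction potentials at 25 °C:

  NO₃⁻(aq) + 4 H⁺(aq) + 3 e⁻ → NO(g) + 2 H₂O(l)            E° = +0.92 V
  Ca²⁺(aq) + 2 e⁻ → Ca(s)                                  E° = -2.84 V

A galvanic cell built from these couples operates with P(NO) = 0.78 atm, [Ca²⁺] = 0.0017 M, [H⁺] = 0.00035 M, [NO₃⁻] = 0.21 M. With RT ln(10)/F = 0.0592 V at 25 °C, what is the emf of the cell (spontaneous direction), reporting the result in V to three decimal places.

NO₃⁻/NO is the cathode (higher E°), Ca²⁺/Ca the anode: E°cell = +0.92 − (-2.84) = +3.76 V, n = 6.
Overall: 2 NO₃⁻(aq) + 8 H⁺(aq) + 3 Ca(s) → 2 NO(g) + 4 H₂O(l) + 3 Ca²⁺(aq)
Q = P(NO)^2·[Ca²⁺]^3 / ([NO₃⁻]^2·[H⁺]^8); log Q = 20.479.
E = E° − (0.0592/n) log Q = +3.76 − (0.0592/6)(20.479) = +3.558 V.

+3.558 V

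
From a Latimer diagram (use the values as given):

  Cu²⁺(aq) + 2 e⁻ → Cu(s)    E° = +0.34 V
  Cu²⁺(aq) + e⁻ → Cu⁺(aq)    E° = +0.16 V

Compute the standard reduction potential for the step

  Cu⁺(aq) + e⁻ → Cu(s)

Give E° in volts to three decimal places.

+0.520 V

Sequential free energies add, so n₃E°₃ = n₁E°₁ + n₂E°₂.
With n₃ = 2, and the known step contributing 1×(+0.16) V, the unknown satisfies 1·E° = 2×(+0.34) − 1×(+0.16) = +0.520.
E° = +0.520 / 1 = +0.520 V.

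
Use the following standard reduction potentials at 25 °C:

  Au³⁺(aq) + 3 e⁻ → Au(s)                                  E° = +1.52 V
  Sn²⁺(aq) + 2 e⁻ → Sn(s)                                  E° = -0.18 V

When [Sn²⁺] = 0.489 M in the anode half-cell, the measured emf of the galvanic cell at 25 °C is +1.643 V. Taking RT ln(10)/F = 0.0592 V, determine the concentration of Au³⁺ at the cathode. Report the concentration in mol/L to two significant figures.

Au³⁺/Au is the cathode, Sn²⁺/Sn the anode: E°cell = +1.70 V, n = 6.
Overall reaction: 2 Au³⁺(aq) + 3 Sn(s) → 2 Au(s) + 3 Sn²⁺(aq); Q = [Sn²⁺]^3/[Au³⁺]^2.
From E = E° − (0.0592/n) log Q: log Q = (E° − E)·n/0.0592 = (+1.70 − (+1.643))·6/0.0592 = 5.7770.
So 2·log[Au³⁺] = 3·log(0.489) − log Q = -0.9321 − (5.7770) = -6.7091; log[Au³⁺] = -6.7091 / 2 = -3.3546; [Au³⁺] = 10^(-3.3546) ≈ 0.00044 M.

0.00044 M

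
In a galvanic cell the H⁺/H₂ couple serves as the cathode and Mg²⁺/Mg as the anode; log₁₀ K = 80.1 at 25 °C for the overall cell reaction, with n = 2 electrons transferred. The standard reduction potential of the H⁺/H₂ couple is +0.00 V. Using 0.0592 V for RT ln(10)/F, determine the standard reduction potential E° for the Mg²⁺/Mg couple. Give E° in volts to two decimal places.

E°cell = (0.0592/n)·log K = (0.0592/2)(80.1) = +2.371 V.
Since H⁺/H₂ is the cathode and Mg²⁺/Mg the anode, E°cell = E°(H⁺/H₂) − E°(Mg²⁺/Mg).
So E°(Mg²⁺/Mg) = E°(H⁺/H₂) − E°cell = (+0.00) − (+2.371) = -2.37 V.

-2.37 V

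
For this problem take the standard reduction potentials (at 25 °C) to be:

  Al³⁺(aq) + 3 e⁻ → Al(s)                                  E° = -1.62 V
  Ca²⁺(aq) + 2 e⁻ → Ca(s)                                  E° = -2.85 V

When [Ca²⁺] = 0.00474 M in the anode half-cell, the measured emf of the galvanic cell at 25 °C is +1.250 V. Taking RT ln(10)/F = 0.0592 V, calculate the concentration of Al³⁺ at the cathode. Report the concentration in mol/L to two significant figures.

Al³⁺/Al is the cathode, Ca²⁺/Ca the anode: E°cell = +1.23 V, n = 6.
Overall reaction: 2 Al³⁺(aq) + 3 Ca(s) → 2 Al(s) + 3 Ca²⁺(aq); Q = [Ca²⁺]^3/[Al³⁺]^2.
From E = E° − (0.0592/n) log Q: log Q = (E° − E)·n/0.0592 = (+1.23 − (+1.250))·6/0.0592 = -2.0270.
So 2·log[Al³⁺] = 3·log(0.00474) − log Q = -6.9727 − (-2.0270) = -4.9457; log[Al³⁺] = -4.9457 / 2 = -2.4729; [Al³⁺] = 10^(-2.4729) ≈ 0.0034 M.

0.0034 M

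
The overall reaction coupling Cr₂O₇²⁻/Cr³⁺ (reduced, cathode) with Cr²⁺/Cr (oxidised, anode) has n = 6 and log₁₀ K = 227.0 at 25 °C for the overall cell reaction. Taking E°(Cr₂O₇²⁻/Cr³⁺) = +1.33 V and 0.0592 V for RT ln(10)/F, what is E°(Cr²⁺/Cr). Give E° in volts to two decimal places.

-0.91 V

E°cell = (0.0592/n)·log K = (0.0592/6)(227.0) = +2.240 V.
Since Cr₂O₇²⁻/Cr³⁺ is the cathode and Cr²⁺/Cr the anode, E°cell = E°(Cr₂O₇²⁻/Cr³⁺) − E°(Cr²⁺/Cr).
So E°(Cr²⁺/Cr) = E°(Cr₂O₇²⁻/Cr³⁺) − E°cell = (+1.33) − (+2.240) = -0.91 V.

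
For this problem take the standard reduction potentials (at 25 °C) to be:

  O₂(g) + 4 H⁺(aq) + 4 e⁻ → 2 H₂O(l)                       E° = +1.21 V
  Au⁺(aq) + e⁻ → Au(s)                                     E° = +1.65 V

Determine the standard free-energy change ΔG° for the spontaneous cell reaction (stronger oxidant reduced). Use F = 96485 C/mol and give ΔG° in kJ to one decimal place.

Au⁺/Au (E° = +1.65 V) is the cathode; O₂/H₂O (E° = +1.21 V) is the anode, so E°cell = +0.44 V.
Balancing electrons gives n = 4 (lcm of 1 and 4).
ΔG° = −nFE° = −(4)(96485)(+0.44) = -169,814 J = -169.8 kJ.

-169.8 kJ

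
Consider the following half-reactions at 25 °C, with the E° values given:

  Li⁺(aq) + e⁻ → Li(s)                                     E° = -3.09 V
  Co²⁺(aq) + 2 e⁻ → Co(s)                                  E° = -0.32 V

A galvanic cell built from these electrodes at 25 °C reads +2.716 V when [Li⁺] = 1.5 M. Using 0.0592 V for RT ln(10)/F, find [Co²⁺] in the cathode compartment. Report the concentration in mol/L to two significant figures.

0.034 M

Co²⁺/Co is the cathode, Li⁺/Li the anode: E°cell = +2.77 V, n = 2.
Overall reaction: Co²⁺(aq) + 2 Li(s) → Co(s) + 2 Li⁺(aq); Q = [Li⁺]^2/[Co²⁺]^1.
From E = E° − (0.0592/n) log Q: log Q = (E° − E)·n/0.0592 = (+2.77 − (+2.716))·2/0.0592 = 1.8243.
So 1·log[Co²⁺] = 2·log(1.5) − log Q = 0.3522 − (1.8243) = -1.4721; [Co²⁺] = 10^(-1.4721) ≈ 0.034 M.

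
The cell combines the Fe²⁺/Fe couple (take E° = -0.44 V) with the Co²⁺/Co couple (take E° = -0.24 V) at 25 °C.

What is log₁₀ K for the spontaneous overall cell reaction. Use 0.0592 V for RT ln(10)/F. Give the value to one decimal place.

Cathode: Co²⁺/Co; anode: Fe²⁺/Fe. E°cell = +0.20 V, n = 2.
log K = nE°cell / 0.0592 = (2)(+0.20) / 0.0592 = 6.8.

6.8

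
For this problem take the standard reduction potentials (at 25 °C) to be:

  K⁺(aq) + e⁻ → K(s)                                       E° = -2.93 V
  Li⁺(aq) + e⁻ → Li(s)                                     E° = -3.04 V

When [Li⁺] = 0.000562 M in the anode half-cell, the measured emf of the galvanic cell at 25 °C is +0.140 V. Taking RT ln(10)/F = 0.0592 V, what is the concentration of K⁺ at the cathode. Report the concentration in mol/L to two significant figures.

0.0018 M

K⁺/K is the cathode, Li⁺/Li the anode: E°cell = +0.11 V, n = 1.
Overall reaction: K⁺(aq) + Li(s) → K(s) + Li⁺(aq); Q = [Li⁺]^1/[K⁺]^1.
From E = E° − (0.0592/n) log Q: log Q = (E° − E)·n/0.0592 = (+0.11 − (+0.140))·1/0.0592 = -0.5068.
So 1·log[K⁺] = 1·log(0.000562) − log Q = -3.2503 − (-0.5068) = -2.7435; [K⁺] = 10^(-2.7435) ≈ 0.0018 M.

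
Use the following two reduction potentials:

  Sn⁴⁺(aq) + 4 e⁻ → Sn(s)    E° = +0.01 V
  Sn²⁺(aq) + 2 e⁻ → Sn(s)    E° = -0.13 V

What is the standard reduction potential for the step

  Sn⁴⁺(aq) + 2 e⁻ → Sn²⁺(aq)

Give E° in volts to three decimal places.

+0.150 V

Sequential free energies add, so n₃E°₃ = n₁E°₁ + n₂E°₂.
With n₃ = 4, and the known step contributing 2×(-0.13) V, the unknown satisfies 2·E° = 4×(+0.01) − 2×(-0.13) = +0.300.
E° = +0.300 / 2 = +0.150 V.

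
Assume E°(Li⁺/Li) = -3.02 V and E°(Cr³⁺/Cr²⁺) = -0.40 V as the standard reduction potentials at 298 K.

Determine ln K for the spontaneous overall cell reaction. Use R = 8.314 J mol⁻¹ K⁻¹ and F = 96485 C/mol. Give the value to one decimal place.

102.0

Cathode: Cr³⁺/Cr²⁺; anode: Li⁺/Li. E°cell = (-0.40) − (-3.02) = +2.62 V, with n = 1.
ΔG° = −nFE° = −RT ln K, so ln K = nFE°/(RT) = (1)(96485)(+2.62) / ((8.314)(298)) = 102.032.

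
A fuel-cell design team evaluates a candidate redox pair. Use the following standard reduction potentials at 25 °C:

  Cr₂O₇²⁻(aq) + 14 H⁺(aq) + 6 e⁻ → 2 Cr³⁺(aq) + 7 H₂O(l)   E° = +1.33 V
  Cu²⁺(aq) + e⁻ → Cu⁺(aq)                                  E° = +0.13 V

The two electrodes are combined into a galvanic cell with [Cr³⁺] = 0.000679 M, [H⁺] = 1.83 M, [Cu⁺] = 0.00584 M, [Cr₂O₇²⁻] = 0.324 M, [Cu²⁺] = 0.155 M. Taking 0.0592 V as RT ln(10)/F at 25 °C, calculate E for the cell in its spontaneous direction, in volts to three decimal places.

Cr₂O₇²⁻/Cr³⁺ is the cathode (higher E°), Cu²⁺/Cu⁺ the anode: E°cell = +1.33 − (+0.13) = +1.20 V, n = 6.
Overall: Cr₂O₇²⁻(aq) + 14 H⁺(aq) + 6 Cu⁺(aq) → 2 Cr³⁺(aq) + 7 H₂O(l) + 6 Cu²⁺(aq)
Q = [Cr³⁺]^2·[Cu²⁺]^6 / ([Cr₂O₇²⁻]·[H⁺]^14·[Cu⁺]^6); log Q = -0.978.
E = E° − (0.0592/n) log Q = +1.20 − (0.0592/6)(-0.978) = +1.210 V.

+1.210 V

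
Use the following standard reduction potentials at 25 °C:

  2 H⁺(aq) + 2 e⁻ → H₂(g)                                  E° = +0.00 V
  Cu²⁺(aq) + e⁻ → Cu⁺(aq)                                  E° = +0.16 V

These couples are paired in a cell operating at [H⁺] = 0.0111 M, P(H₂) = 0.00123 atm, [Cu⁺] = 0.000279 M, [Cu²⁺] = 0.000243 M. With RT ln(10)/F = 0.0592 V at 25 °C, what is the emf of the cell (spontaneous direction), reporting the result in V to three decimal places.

+0.186 V

Cu²⁺/Cu⁺ is the cathode (higher E°), H⁺/H₂ the anode: E°cell = +0.16 − (+0.00) = +0.16 V, n = 2.
Overall: 2 Cu²⁺(aq) + H₂(g) → 2 Cu⁺(aq) + 2 H⁺(aq)
Q = [Cu⁺]^2·[H⁺]^2 / ([Cu²⁺]^2·P(H₂)); log Q = -0.879.
E = E° − (0.0592/n) log Q = +0.16 − (0.0592/2)(-0.879) = +0.186 V.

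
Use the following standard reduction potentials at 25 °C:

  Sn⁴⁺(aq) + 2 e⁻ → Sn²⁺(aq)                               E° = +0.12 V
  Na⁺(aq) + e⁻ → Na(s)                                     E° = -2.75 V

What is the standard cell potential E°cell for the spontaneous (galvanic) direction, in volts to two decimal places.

+2.87 V

The Sn⁴⁺/Sn²⁺ couple has the higher reduction potential, so it is the cathode; Na⁺/Na is oxidised at the anode.
E°cell = E°(cathode) − E°(anode) = (+0.12) − (-2.75) = +2.87 V.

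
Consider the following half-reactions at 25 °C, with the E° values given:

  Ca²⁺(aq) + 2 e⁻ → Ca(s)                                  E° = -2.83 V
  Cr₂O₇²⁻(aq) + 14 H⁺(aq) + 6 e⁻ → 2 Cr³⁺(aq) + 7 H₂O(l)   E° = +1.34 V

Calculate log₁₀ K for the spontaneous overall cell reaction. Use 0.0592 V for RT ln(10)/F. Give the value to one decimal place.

422.6

Cathode: Cr₂O₇²⁻/Cr³⁺; anode: Ca²⁺/Ca. E°cell = +4.17 V, n = 6.
log K = nE°cell / 0.0592 = (6)(+4.17) / 0.0592 = 422.6.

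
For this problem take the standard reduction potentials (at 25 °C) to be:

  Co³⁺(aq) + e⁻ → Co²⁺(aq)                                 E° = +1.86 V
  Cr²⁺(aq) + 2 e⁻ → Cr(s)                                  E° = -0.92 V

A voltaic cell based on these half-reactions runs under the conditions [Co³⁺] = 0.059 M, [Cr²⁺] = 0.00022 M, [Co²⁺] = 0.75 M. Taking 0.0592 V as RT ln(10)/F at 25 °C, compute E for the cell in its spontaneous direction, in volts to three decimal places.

+2.823 V

Co³⁺/Co²⁺ is the cathode (higher E°), Cr²⁺/Cr the anode: E°cell = +1.86 − (-0.92) = +2.78 V, n = 2.
Overall: 2 Co³⁺(aq) + Cr(s) → 2 Co²⁺(aq) + Cr²⁺(aq)
Q = [Co²⁺]^2·[Cr²⁺] / ([Co³⁺]^2); log Q = -1.449.
E = E° − (0.0592/n) log Q = +2.78 − (0.0592/2)(-1.449) = +2.823 V.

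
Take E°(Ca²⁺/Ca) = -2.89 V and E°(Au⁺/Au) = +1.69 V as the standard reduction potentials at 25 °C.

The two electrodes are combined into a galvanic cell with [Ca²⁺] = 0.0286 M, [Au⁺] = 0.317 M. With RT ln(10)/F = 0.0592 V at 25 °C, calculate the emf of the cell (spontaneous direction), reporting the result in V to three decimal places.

Au⁺/Au is the cathode (higher E°), Ca²⁺/Ca the anode: E°cell = +1.69 − (-2.89) = +4.58 V, n = 2.
Overall: 2 Au⁺(aq) + Ca(s) → 2 Au(s) + Ca²⁺(aq)
Q = [Ca²⁺] / ([Au⁺]^2); log Q = -0.546.
E = E° − (0.0592/n) log Q = +4.58 − (0.0592/2)(-0.546) = +4.596 V.

+4.596 V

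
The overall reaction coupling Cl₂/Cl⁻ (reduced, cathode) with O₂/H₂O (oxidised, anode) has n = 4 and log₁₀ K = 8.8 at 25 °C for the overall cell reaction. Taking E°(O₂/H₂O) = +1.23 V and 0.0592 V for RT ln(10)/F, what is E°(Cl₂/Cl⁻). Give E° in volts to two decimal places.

+1.36 V

E°cell = (0.0592/n)·log K = (0.0592/4)(8.8) = +0.130 V.
Since Cl₂/Cl⁻ is the cathode and O₂/H₂O the anode, E°cell = E°(Cl₂/Cl⁻) − E°(O₂/H₂O).
So E°(Cl₂/Cl⁻) = E°cell + E°(O₂/H₂O) = +0.130 + (+1.23) = +1.36 V.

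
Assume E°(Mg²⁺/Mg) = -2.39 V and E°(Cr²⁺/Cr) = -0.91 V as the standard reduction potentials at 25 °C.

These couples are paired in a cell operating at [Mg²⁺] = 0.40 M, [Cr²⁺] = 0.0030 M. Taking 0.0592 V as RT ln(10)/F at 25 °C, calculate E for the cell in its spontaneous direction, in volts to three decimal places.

Cr²⁺/Cr is the cathode (higher E°), Mg²⁺/Mg the anode: E°cell = -0.91 − (-2.39) = +1.48 V, n = 2.
Overall: Cr²⁺(aq) + Mg(s) → Cr(s) + Mg²⁺(aq)
Q = [Mg²⁺] / ([Cr²⁺]); log Q = 2.125.
E = E° − (0.0592/n) log Q = +1.48 − (0.0592/2)(2.125) = +1.417 V.

+1.417 V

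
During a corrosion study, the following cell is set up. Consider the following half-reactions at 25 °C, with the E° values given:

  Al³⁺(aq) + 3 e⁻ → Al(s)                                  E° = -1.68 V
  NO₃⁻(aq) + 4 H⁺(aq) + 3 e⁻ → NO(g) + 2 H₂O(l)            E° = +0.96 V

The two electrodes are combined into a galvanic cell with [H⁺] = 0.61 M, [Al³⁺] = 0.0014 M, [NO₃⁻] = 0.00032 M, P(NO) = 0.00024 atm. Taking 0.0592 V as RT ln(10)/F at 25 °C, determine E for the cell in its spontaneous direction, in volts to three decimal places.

+2.682 V

NO₃⁻/NO is the cathode (higher E°), Al³⁺/Al the anode: E°cell = +0.96 − (-1.68) = +2.64 V, n = 3.
Overall: NO₃⁻(aq) + 4 H⁺(aq) + Al(s) → NO(g) + 2 H₂O(l) + Al³⁺(aq)
Q = P(NO)·[Al³⁺] / ([NO₃⁻]·[H⁺]^4); log Q = -2.120.
E = E° − (0.0592/n) log Q = +2.64 − (0.0592/3)(-2.120) = +2.682 V.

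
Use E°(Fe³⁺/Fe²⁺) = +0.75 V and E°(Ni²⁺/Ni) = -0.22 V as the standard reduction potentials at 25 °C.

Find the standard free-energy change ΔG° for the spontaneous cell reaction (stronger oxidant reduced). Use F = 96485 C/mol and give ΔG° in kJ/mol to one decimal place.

Fe³⁺/Fe²⁺ (E° = +0.75 V) is the cathode; Ni²⁺/Ni (E° = -0.22 V) is the anode, so E°cell = +0.97 V.
Balancing electrons gives n = 2 (lcm of 1 and 2).
ΔG° = −nFE° = −(2)(96485)(+0.97) = -187,181 J = -187.2 kJ/mol.

-187.2 kJ/mol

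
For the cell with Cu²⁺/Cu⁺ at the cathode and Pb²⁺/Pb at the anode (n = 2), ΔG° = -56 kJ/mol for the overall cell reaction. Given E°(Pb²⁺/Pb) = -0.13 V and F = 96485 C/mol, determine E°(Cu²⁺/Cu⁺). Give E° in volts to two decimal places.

+0.16 V

E°cell = −ΔG°/(nF) = −(-56×10³)/((2)(96485)) = +0.290 V.
Since Cu²⁺/Cu⁺ is the cathode and Pb²⁺/Pb the anode, E°cell = E°(Cu²⁺/Cu⁺) − E°(Pb²⁺/Pb).
So E°(Cu²⁺/Cu⁺) = E°cell + E°(Pb²⁺/Pb) = +0.290 + (-0.13) = +0.16 V.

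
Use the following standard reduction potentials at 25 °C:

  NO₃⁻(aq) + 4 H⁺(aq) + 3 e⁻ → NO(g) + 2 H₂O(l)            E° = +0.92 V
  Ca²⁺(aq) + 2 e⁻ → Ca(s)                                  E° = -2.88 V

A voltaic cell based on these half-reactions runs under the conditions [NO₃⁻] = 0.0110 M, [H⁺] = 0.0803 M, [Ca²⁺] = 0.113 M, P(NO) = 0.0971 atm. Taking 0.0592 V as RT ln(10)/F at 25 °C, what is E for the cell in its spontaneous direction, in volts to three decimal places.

+3.723 V

NO₃⁻/NO is the cathode (higher E°), Ca²⁺/Ca the anode: E°cell = +0.92 − (-2.88) = +3.80 V, n = 6.
Overall: 2 NO₃⁻(aq) + 8 H⁺(aq) + 3 Ca(s) → 2 NO(g) + 4 H₂O(l) + 3 Ca²⁺(aq)
Q = P(NO)^2·[Ca²⁺]^3 / ([NO₃⁻]^2·[H⁺]^8); log Q = 7.813.
E = E° − (0.0592/n) log Q = +3.80 − (0.0592/6)(7.813) = +3.723 V.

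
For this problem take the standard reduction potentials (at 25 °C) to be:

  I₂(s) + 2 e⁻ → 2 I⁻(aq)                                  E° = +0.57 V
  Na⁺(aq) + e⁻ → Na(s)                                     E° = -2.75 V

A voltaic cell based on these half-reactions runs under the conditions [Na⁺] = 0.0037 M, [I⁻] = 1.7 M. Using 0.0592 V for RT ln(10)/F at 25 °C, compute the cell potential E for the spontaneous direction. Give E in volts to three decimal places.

+3.450 V

I₂/I⁻ is the cathode (higher E°), Na⁺/Na the anode: E°cell = +0.57 − (-2.75) = +3.32 V, n = 2.
Overall: I₂(s) + 2 Na(s) → 2 I⁻(aq) + 2 Na⁺(aq)
Q = [I⁻]^2·[Na⁺]^2; log Q = -4.403.
E = E° − (0.0592/n) log Q = +3.32 − (0.0592/2)(-4.403) = +3.450 V.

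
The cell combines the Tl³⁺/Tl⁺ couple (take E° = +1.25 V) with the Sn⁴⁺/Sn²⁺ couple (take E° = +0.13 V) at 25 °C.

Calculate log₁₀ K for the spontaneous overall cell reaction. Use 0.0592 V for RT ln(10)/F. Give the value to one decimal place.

Cathode: Tl³⁺/Tl⁺; anode: Sn⁴⁺/Sn²⁺. E°cell = +1.12 V, n = 2.
log K = nE°cell / 0.0592 = (2)(+1.12) / 0.0592 = 37.8.

37.8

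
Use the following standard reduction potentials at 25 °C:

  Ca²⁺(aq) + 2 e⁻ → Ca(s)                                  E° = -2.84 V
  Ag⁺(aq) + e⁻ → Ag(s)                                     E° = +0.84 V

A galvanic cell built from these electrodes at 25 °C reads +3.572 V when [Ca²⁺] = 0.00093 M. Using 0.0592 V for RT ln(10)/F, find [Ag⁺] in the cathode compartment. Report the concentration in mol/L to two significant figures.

Ag⁺/Ag is the cathode, Ca²⁺/Ca the anode: E°cell = +3.68 V, n = 2.
Overall reaction: 2 Ag⁺(aq) + Ca(s) → 2 Ag(s) + Ca²⁺(aq); Q = [Ca²⁺]^1/[Ag⁺]^2.
From E = E° − (0.0592/n) log Q: log Q = (E° − E)·n/0.0592 = (+3.68 − (+3.572))·2/0.0592 = 3.6486.
So 2·log[Ag⁺] = 1·log(0.00093) − log Q = -3.0315 − (3.6486) = -6.6801; log[Ag⁺] = -6.6801 / 2 = -3.3401; [Ag⁺] = 10^(-3.3401) ≈ 0.00046 M.

0.00046 M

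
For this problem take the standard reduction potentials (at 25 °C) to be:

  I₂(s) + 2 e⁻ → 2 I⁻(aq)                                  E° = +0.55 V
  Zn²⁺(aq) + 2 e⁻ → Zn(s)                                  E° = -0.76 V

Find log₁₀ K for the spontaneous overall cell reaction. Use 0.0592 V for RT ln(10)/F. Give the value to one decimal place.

Cathode: I₂/I⁻; anode: Zn²⁺/Zn. E°cell = +1.31 V, n = 2.
log K = nE°cell / 0.0592 = (2)(+1.31) / 0.0592 = 44.3.

44.3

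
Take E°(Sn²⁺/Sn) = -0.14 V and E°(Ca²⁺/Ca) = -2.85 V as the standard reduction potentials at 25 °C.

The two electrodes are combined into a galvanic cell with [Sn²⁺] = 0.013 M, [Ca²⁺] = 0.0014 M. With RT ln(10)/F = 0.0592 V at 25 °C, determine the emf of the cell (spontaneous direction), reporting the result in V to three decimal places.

Sn²⁺/Sn is the cathode (higher E°), Ca²⁺/Ca the anode: E°cell = -0.14 − (-2.85) = +2.71 V, n = 2.
Overall: Sn²⁺(aq) + Ca(s) → Sn(s) + Ca²⁺(aq)
Q = [Ca²⁺] / ([Sn²⁺]); log Q = -0.968.
E = E° − (0.0592/n) log Q = +2.71 − (0.0592/2)(-0.968) = +2.739 V.

+2.739 V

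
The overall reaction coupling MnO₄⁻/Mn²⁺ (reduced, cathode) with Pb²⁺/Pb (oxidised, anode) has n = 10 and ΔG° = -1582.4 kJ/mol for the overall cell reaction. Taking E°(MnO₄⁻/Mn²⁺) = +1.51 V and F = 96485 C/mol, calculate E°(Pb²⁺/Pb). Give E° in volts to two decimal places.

-0.13 V

E°cell = −ΔG°/(nF) = −(-1582.4×10³)/((10)(96485)) = +1.640 V.
Since MnO₄⁻/Mn²⁺ is the cathode and Pb²⁺/Pb the anode, E°cell = E°(MnO₄⁻/Mn²⁺) − E°(Pb²⁺/Pb).
So E°(Pb²⁺/Pb) = E°(MnO₄⁻/Mn²⁺) − E°cell = (+1.51) − (+1.640) = -0.13 V.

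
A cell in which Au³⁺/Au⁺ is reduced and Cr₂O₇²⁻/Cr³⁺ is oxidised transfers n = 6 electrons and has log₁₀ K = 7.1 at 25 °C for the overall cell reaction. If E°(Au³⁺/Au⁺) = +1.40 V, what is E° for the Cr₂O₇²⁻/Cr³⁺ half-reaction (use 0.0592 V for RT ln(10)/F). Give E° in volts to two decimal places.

+1.33 V

E°cell = (0.0592/n)·log K = (0.0592/6)(7.1) = +0.070 V.
Since Au³⁺/Au⁺ is the cathode and Cr₂O₇²⁻/Cr³⁺ the anode, E°cell = E°(Au³⁺/Au⁺) − E°(Cr₂O₇²⁻/Cr³⁺).
So E°(Cr₂O₇²⁻/Cr³⁺) = E°(Au³⁺/Au⁺) − E°cell = (+1.40) − (+0.070) = +1.33 V.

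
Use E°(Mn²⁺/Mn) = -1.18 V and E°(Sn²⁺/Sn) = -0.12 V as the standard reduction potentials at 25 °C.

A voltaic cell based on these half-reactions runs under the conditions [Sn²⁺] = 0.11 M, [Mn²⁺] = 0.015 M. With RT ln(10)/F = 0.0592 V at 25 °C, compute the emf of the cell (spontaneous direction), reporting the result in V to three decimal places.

Sn²⁺/Sn is the cathode (higher E°), Mn²⁺/Mn the anode: E°cell = -0.12 − (-1.18) = +1.06 V, n = 2.
Overall: Sn²⁺(aq) + Mn(s) → Sn(s) + Mn²⁺(aq)
Q = [Mn²⁺] / ([Sn²⁺]); log Q = -0.865.
E = E° − (0.0592/n) log Q = +1.06 − (0.0592/2)(-0.865) = +1.086 V.

+1.086 V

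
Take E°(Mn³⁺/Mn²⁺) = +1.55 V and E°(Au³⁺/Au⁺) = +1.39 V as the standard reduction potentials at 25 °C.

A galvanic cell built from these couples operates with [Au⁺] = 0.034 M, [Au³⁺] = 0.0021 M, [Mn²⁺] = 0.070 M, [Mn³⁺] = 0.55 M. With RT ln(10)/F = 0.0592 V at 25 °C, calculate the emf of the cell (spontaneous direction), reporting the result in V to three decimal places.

+0.249 V

Mn³⁺/Mn²⁺ is the cathode (higher E°), Au³⁺/Au⁺ the anode: E°cell = +1.55 − (+1.39) = +0.16 V, n = 2.
Overall: 2 Mn³⁺(aq) + Au⁺(aq) → 2 Mn²⁺(aq) + Au³⁺(aq)
Q = [Mn²⁺]^2·[Au³⁺] / ([Mn³⁺]^2·[Au⁺]); log Q = -3.000.
E = E° − (0.0592/n) log Q = +0.16 − (0.0592/2)(-3.000) = +0.249 V.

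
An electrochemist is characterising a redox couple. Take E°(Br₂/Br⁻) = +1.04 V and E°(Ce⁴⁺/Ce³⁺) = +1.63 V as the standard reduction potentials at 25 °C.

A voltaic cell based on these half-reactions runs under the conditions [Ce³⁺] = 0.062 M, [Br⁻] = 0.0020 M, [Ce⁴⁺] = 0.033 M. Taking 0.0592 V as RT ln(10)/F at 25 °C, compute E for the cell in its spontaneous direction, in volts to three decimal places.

+0.414 V

Ce⁴⁺/Ce³⁺ is the cathode (higher E°), Br₂/Br⁻ the anode: E°cell = +1.63 − (+1.04) = +0.59 V, n = 2.
Overall: 2 Ce⁴⁺(aq) + 2 Br⁻(aq) → 2 Ce³⁺(aq) + Br₂(l)
Q = [Ce³⁺]^2 / ([Ce⁴⁺]^2·[Br⁻]^2); log Q = 5.946.
E = E° − (0.0592/n) log Q = +0.59 − (0.0592/2)(5.946) = +0.414 V.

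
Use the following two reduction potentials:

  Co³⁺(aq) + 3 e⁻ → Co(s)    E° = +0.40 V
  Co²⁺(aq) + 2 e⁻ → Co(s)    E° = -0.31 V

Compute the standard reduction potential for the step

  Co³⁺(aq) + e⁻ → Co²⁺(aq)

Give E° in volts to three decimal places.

+1.820 V

Sequential free energies add, so n₃E°₃ = n₁E°₁ + n₂E°₂.
With n₃ = 3, and the known step contributing 2×(-0.31) V, the unknown satisfies 1·E° = 3×(+0.40) − 2×(-0.31) = +1.820.
E° = +1.820 / 1 = +1.820 V.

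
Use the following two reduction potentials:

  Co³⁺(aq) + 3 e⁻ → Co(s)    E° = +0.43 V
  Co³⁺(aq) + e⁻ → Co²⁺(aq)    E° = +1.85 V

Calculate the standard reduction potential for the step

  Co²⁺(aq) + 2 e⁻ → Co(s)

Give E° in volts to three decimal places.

Sequential free energies add, so n₃E°₃ = n₁E°₁ + n₂E°₂.
With n₃ = 3, and the known step contributing 1×(+1.85) V, the unknown satisfies 2·E° = 3×(+0.43) − 1×(+1.85) = -0.560.
E° = -0.560 / 2 = -0.280 V.

-0.280 V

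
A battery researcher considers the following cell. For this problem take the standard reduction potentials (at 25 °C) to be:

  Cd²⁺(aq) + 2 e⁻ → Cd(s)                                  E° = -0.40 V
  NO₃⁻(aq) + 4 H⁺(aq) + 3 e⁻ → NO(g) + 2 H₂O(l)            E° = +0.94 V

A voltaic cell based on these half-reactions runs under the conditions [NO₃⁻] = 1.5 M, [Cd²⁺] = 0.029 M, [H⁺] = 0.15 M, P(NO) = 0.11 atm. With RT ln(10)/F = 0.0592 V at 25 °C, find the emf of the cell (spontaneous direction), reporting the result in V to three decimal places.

+1.343 V

NO₃⁻/NO is the cathode (higher E°), Cd²⁺/Cd the anode: E°cell = +0.94 − (-0.40) = +1.34 V, n = 6.
Overall: 2 NO₃⁻(aq) + 8 H⁺(aq) + 3 Cd(s) → 2 NO(g) + 4 H₂O(l) + 3 Cd²⁺(aq)
Q = P(NO)^2·[Cd²⁺]^3 / ([NO₃⁻]^2·[H⁺]^8); log Q = -0.291.
E = E° − (0.0592/n) log Q = +1.34 − (0.0592/6)(-0.291) = +1.343 V.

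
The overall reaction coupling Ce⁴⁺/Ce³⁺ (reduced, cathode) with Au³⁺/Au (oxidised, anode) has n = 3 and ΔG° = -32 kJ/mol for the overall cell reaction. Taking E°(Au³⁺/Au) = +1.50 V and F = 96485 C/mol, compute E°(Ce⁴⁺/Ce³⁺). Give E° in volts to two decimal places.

+1.61 V

E°cell = −ΔG°/(nF) = −(-32×10³)/((3)(96485)) = +0.111 V.
Since Ce⁴⁺/Ce³⁺ is the cathode and Au³⁺/Au the anode, E°cell = E°(Ce⁴⁺/Ce³⁺) − E°(Au³⁺/Au).
So E°(Ce⁴⁺/Ce³⁺) = E°cell + E°(Au³⁺/Au) = +0.111 + (+1.50) = +1.61 V.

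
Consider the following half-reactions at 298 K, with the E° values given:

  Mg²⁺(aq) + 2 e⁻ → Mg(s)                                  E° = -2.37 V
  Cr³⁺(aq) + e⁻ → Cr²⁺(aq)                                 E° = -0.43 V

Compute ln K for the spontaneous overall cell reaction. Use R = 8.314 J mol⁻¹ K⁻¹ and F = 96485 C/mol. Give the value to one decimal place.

151.1

Cathode: Cr³⁺/Cr²⁺; anode: Mg²⁺/Mg. E°cell = (-0.43) − (-2.37) = +1.94 V, with n = 2.
ΔG° = −nFE° = −RT ln K, so ln K = nFE°/(RT) = (2)(96485)(+1.94) / ((8.314)(298)) = 151.100.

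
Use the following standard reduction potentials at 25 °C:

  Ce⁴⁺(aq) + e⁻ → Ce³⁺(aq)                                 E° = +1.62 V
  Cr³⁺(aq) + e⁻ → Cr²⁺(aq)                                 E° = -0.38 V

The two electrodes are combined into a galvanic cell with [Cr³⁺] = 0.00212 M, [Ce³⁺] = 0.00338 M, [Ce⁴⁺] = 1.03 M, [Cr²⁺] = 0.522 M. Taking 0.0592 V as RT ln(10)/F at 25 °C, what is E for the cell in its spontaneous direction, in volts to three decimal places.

Ce⁴⁺/Ce³⁺ is the cathode (higher E°), Cr³⁺/Cr²⁺ the anode: E°cell = +1.62 − (-0.38) = +2.00 V, n = 1.
Overall: Ce⁴⁺(aq) + Cr²⁺(aq) → Ce³⁺(aq) + Cr³⁺(aq)
Q = [Ce³⁺]·[Cr³⁺] / ([Ce⁴⁺]·[Cr²⁺]); log Q = -4.875.
E = E° − (0.0592/n) log Q = +2.00 − (0.0592/1)(-4.875) = +2.289 V.

+2.289 V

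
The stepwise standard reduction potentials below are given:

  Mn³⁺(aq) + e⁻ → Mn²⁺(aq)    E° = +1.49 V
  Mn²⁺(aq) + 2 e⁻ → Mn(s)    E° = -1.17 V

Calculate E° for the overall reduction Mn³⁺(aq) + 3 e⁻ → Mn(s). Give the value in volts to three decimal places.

Since ΔG° = −nFE° is additive over sequential reductions, n₃E°₃ = n₁E°₁ + n₂E°₂.
E°₃ = (1×+1.49 + 2×-1.17) / 3 = (-0.850) / 3 = -0.283 V.

-0.283 V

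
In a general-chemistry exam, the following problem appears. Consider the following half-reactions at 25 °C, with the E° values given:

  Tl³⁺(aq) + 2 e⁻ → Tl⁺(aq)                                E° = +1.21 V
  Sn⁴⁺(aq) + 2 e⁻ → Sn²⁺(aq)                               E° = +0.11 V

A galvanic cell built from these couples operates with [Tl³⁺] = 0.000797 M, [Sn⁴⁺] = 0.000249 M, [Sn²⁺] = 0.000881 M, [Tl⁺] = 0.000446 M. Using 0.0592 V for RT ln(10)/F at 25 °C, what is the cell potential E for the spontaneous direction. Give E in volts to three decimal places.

Tl³⁺/Tl⁺ is the cathode (higher E°), Sn⁴⁺/Sn²⁺ the anode: E°cell = +1.21 − (+0.11) = +1.10 V, n = 2.
Overall: Tl³⁺(aq) + Sn²⁺(aq) → Tl⁺(aq) + Sn⁴⁺(aq)
Q = [Tl⁺]·[Sn⁴⁺] / ([Tl³⁺]·[Sn²⁺]); log Q = -0.801.
E = E° − (0.0592/n) log Q = +1.10 − (0.0592/2)(-0.801) = +1.124 V.

+1.124 V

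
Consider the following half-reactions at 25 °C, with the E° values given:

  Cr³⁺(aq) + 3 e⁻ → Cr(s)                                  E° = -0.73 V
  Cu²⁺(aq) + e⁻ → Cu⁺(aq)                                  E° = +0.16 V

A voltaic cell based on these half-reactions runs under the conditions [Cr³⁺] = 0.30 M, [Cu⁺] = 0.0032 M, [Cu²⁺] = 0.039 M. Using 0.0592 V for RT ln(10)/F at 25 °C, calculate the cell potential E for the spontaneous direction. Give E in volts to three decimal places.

+0.965 V

Cu²⁺/Cu⁺ is the cathode (higher E°), Cr³⁺/Cr the anode: E°cell = +0.16 − (-0.73) = +0.89 V, n = 3.
Overall: 3 Cu²⁺(aq) + Cr(s) → 3 Cu⁺(aq) + Cr³⁺(aq)
Q = [Cu⁺]^3·[Cr³⁺] / ([Cu²⁺]^3); log Q = -3.781.
E = E° − (0.0592/n) log Q = +0.89 − (0.0592/3)(-3.781) = +0.965 V.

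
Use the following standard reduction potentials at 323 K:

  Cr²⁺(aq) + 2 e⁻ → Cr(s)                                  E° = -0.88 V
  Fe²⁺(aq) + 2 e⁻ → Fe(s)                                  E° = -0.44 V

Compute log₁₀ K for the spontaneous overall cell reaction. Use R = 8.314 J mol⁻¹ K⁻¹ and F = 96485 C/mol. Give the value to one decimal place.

Cathode: Fe²⁺/Fe; anode: Cr²⁺/Cr. E°cell = (-0.44) − (-0.88) = +0.44 V, with n = 2.
ΔG° = −nFE° = −RT ln K, so ln K = nFE°/(RT) = (2)(96485)(+0.44) / ((8.314)(323)) = 31.618.
log₁₀ K = 31.618 / ln 10 = 13.7.

13.7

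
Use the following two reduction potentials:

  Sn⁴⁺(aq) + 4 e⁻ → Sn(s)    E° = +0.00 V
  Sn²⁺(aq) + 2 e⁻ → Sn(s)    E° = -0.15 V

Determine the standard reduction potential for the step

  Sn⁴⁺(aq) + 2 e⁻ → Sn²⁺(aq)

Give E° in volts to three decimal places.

Sequential free energies add, so n₃E°₃ = n₁E°₁ + n₂E°₂.
With n₃ = 4, and the known step contributing 2×(-0.15) V, the unknown satisfies 2·E° = 4×(+0.00) − 2×(-0.15) = +0.300.
E° = +0.300 / 2 = +0.150 V.

+0.150 V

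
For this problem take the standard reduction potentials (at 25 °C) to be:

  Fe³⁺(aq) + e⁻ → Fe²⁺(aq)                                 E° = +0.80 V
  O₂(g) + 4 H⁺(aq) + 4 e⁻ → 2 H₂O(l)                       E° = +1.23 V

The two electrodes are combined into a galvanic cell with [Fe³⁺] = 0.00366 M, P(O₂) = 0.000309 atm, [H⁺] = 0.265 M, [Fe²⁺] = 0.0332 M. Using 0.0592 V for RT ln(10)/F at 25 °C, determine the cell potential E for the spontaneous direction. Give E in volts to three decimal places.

O₂/H₂O is the cathode (higher E°), Fe³⁺/Fe²⁺ the anode: E°cell = +1.23 − (+0.80) = +0.43 V, n = 4.
Overall: O₂(g) + 4 H⁺(aq) + 4 Fe²⁺(aq) → 2 H₂O(l) + 4 Fe³⁺(aq)
Q = [Fe³⁺]^4 / (P(O₂)·[H⁺]^4·[Fe²⁺]^4); log Q = 1.986.
E = E° − (0.0592/n) log Q = +0.43 − (0.0592/4)(1.986) = +0.401 V.

+0.401 V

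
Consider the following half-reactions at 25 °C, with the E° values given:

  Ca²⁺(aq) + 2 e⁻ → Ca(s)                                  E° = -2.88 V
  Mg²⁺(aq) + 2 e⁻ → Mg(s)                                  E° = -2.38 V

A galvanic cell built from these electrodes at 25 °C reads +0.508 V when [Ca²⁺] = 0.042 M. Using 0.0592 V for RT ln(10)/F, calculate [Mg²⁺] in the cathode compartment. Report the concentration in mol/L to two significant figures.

Mg²⁺/Mg is the cathode, Ca²⁺/Ca the anode: E°cell = +0.50 V, n = 2.
Overall reaction: Mg²⁺(aq) + Ca(s) → Mg(s) + Ca²⁺(aq); Q = [Ca²⁺]^1/[Mg²⁺]^1.
From E = E° − (0.0592/n) log Q: log Q = (E° − E)·n/0.0592 = (+0.50 − (+0.508))·2/0.0592 = -0.2703.
So 1·log[Mg²⁺] = 1·log(0.042) − log Q = -1.3768 − (-0.2703) = -1.1065; [Mg²⁺] = 10^(-1.1065) ≈ 0.078 M.

0.078 M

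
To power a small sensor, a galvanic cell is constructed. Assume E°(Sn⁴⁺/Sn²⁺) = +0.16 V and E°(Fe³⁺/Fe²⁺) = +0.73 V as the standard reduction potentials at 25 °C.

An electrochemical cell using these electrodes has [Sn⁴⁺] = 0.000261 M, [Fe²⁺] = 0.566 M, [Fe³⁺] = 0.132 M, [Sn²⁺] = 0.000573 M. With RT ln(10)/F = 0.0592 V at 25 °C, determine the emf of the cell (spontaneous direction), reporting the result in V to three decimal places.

Fe³⁺/Fe²⁺ is the cathode (higher E°), Sn⁴⁺/Sn²⁺ the anode: E°cell = +0.73 − (+0.16) = +0.57 V, n = 2.
Overall: 2 Fe³⁺(aq) + Sn²⁺(aq) → 2 Fe²⁺(aq) + Sn⁴⁺(aq)
Q = [Fe²⁺]^2·[Sn⁴⁺] / ([Fe³⁺]^2·[Sn²⁺]); log Q = 0.923.
E = E° − (0.0592/n) log Q = +0.57 − (0.0592/2)(0.923) = +0.543 V.

+0.543 V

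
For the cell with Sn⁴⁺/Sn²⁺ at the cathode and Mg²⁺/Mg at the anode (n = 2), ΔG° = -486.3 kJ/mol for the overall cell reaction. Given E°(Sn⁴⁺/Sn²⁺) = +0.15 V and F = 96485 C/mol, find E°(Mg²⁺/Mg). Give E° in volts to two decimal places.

E°cell = −ΔG°/(nF) = −(-486.3×10³)/((2)(96485)) = +2.520 V.
Since Sn⁴⁺/Sn²⁺ is the cathode and Mg²⁺/Mg the anode, E°cell = E°(Sn⁴⁺/Sn²⁺) − E°(Mg²⁺/Mg).
So E°(Mg²⁺/Mg) = E°(Sn⁴⁺/Sn²⁺) − E°cell = (+0.15) − (+2.520) = -2.37 V.

-2.37 V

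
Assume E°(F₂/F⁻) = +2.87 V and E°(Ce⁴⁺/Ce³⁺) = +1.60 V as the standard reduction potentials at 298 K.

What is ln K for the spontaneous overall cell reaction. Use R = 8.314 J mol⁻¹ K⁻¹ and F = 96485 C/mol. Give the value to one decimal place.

98.9

Cathode: F₂/F⁻; anode: Ce⁴⁺/Ce³⁺. E°cell = (+2.87) − (+1.60) = +1.27 V, with n = 2.
ΔG° = −nFE° = −RT ln K, so ln K = nFE°/(RT) = (2)(96485)(+1.27) / ((8.314)(298)) = 98.916.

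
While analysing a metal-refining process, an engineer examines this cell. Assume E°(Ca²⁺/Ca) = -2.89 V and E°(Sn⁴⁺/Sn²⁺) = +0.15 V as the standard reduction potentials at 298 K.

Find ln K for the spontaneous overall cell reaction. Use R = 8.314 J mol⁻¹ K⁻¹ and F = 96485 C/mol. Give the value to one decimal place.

236.8

Cathode: Sn⁴⁺/Sn²⁺; anode: Ca²⁺/Ca. E°cell = (+0.15) − (-2.89) = +3.04 V, with n = 2.
ΔG° = −nFE° = −RT ln K, so ln K = nFE°/(RT) = (2)(96485)(+3.04) / ((8.314)(298)) = 236.776.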